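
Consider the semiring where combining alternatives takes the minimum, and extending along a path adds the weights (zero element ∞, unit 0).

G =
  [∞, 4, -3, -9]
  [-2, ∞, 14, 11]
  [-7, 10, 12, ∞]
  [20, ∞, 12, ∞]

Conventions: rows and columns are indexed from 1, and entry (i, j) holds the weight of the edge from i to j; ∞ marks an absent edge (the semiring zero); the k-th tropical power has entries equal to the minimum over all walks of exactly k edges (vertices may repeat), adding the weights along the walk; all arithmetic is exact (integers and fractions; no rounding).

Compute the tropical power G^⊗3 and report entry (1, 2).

G^⊗2:
  [-10, 7, 3, 15]
  [7, 2, -5, -11]
  [5, -3, -10, -16]
  [5, 22, 17, 11]
G^⊗3:
  [-4, -6, -13, -19]
  [-12, 5, 1, -2]
  [-17, 0, -4, -4]
  [10, 9, 2, -4]
Key observation: the optimum is the walk 1->3->1->2, with weight (-3) + (-7) + 4 = -6.
Optimal value attained by: walk 1->3->1->2.
Answer: (G^⊗3)[1][2] = -6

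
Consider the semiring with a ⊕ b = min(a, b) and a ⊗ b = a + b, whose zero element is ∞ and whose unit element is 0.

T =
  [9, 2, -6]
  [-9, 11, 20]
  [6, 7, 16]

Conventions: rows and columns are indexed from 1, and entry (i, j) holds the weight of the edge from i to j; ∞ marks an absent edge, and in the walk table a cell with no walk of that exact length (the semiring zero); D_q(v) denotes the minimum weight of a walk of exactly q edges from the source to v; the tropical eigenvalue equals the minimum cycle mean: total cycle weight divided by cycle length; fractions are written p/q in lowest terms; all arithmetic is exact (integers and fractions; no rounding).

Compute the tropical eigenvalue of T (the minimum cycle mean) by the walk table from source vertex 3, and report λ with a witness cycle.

q=0: [∞, ∞, 0]
q=1: [6, 7, 16]
q=2: [-2, 8, 0]
q=3: [-1, 0, -8]
Optimal cycle mean attained by: cycle 1->2->1, total 2 + (-9), length 2.
Answer: λ = -7/2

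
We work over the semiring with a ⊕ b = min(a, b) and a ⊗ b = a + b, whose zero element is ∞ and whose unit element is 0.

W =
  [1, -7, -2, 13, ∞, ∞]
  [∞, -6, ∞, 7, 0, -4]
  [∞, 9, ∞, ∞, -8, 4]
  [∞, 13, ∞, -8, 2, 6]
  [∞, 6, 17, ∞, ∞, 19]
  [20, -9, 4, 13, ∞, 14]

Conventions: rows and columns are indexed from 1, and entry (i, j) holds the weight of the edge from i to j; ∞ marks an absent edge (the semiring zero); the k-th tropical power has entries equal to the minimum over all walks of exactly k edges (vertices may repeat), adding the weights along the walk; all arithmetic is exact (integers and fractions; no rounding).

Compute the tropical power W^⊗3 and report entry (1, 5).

W^⊗2:
  [2, -13, -1, 0, -10, -11]
  [16, -13, 0, -1, -6, -10]
  [24, -5, 8, 16, 9, 5]
  [26, -3, 10, -16, -6, -2]
  [39, 0, 23, 13, 6, 2]
  [21, -15, 18, -2, -9, -13]
W^⊗3:
  [3, -20, -7, -8, -13, -17]
  [10, -19, -6, -9, -13, -17]
  [25, -11, 9, 2, -5, -9]
  [18, -11, 2, -24, -14, -10]
  [22, -7, 6, 5, 0, -4]
  [7, -22, -9, -10, -15, -19]
Key observation: the optimum is the walk 1->2->2->5, with weight (-7) + (-6) + 0 = -13.
Optimal value attained by: walk 1->2->2->5.
Answer: (W^⊗3)[1][5] = -13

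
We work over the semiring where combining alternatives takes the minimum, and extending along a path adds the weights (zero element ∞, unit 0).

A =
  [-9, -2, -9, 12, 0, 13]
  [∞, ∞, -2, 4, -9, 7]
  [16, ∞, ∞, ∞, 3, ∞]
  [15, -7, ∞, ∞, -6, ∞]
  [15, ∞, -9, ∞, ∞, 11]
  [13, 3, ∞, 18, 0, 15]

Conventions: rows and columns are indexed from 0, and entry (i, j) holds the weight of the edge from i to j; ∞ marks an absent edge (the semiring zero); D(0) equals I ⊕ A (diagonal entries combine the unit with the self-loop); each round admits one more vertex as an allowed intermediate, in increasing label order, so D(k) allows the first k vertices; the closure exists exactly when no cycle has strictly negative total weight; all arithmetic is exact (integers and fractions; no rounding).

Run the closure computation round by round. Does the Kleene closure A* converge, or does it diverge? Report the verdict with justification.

Detection: at round 0, diagonal entry (0, 0) turns strictly negative.
Key observation: the cycle 0->0 has total weight (-9), which is strictly negative.
Answer: DIVERGES — negative cycle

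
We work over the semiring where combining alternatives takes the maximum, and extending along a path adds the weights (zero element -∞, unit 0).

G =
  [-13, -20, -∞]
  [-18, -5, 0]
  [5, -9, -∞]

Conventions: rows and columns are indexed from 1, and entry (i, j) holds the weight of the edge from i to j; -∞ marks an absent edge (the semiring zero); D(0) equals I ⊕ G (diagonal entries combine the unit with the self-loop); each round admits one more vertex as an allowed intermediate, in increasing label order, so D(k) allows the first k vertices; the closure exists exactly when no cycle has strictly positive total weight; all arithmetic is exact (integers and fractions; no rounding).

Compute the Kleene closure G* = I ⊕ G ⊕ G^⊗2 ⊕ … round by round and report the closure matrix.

D(0):
  [0, -20, -∞]
  [-18, 0, 0]
  [5, -9, 0]
D(1):
  [0, -20, -∞]
  [-18, 0, 0]
  [5, -9, 0]
D(2):
  [0, -20, -20]
  [-18, 0, 0]
  [5, -9, 0]
D(3):
  [0, -20, -20]
  [5, 0, 0]
  [5, -9, 0]
Answer: G* = [[0, -20, -20], [5, 0, 0], [5, -9, 0]]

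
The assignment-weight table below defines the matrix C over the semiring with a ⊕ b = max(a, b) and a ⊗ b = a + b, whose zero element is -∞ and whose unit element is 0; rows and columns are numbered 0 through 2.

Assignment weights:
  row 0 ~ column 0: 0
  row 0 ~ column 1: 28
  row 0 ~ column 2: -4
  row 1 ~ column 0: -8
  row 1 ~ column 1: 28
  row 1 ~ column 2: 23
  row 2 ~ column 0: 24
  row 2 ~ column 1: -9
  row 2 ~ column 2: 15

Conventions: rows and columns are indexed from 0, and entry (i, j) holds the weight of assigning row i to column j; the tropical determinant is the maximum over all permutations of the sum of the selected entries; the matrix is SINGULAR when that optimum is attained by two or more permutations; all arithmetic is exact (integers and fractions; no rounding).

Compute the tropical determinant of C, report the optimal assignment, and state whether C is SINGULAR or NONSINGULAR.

σ = (0, 1, 2): 0 + 28 + 15 = 43
σ = (0, 2, 1): 0 + 23 + (-9) = 14
σ = (1, 0, 2): 28 + (-8) + 15 = 35
σ = (1, 2, 0): 28 + 23 + 24 = 75
σ = (2, 0, 1): (-4) + (-8) + (-9) = -21
σ = (2, 1, 0): (-4) + 28 + 24 = 48
Optimal value attained by: σ = (1, 2, 0).
Answer: det⊕(C) = 75; verdict: NONSINGULAR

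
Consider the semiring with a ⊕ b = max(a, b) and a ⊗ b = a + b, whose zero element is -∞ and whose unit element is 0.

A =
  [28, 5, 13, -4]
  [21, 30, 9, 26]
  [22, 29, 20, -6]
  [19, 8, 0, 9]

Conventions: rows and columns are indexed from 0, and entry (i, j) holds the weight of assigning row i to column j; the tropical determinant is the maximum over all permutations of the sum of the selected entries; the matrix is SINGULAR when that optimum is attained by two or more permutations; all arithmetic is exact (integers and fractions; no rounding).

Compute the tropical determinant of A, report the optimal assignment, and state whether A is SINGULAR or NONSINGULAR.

σ = (0, 1, 2, 3): 28 + 30 + 20 + 9 = 87
σ = (0, 1, 3, 2): 28 + 30 + (-6) + 0 = 52
σ = (0, 2, 1, 3): 28 + 9 + 29 + 9 = 75
σ = (0, 2, 3, 1): 28 + 9 + (-6) + 8 = 39
σ = (0, 3, 1, 2): 28 + 26 + 29 + 0 = 83
σ = (0, 3, 2, 1): 28 + 26 + 20 + 8 = 82
σ = (1, 0, 2, 3): 5 + 21 + 20 + 9 = 55
σ = (1, 0, 3, 2): 5 + 21 + (-6) + 0 = 20
σ = (1, 2, 0, 3): 5 + 9 + 22 + 9 = 45
σ = (1, 2, 3, 0): 5 + 9 + (-6) + 19 = 27
σ = (1, 3, 0, 2): 5 + 26 + 22 + 0 = 53
σ = (1, 3, 2, 0): 5 + 26 + 20 + 19 = 70
σ = (2, 0, 1, 3): 13 + 21 + 29 + 9 = 72
σ = (2, 0, 3, 1): 13 + 21 + (-6) + 8 = 36
σ = (2, 1, 0, 3): 13 + 30 + 22 + 9 = 74
σ = (2, 1, 3, 0): 13 + 30 + (-6) + 19 = 56
σ = (2, 3, 0, 1): 13 + 26 + 22 + 8 = 69
σ = (2, 3, 1, 0): 13 + 26 + 29 + 19 = 87
σ = (3, 0, 1, 2): (-4) + 21 + 29 + 0 = 46
σ = (3, 0, 2, 1): (-4) + 21 + 20 + 8 = 45
σ = (3, 1, 0, 2): (-4) + 30 + 22 + 0 = 48
σ = (3, 1, 2, 0): (-4) + 30 + 20 + 19 = 65
σ = (3, 2, 0, 1): (-4) + 9 + 22 + 8 = 35
σ = (3, 2, 1, 0): (-4) + 9 + 29 + 19 = 53
Optimal value attained by: σ = (0, 1, 2, 3).
Answer: det⊕(A) = 87; verdict: SINGULAR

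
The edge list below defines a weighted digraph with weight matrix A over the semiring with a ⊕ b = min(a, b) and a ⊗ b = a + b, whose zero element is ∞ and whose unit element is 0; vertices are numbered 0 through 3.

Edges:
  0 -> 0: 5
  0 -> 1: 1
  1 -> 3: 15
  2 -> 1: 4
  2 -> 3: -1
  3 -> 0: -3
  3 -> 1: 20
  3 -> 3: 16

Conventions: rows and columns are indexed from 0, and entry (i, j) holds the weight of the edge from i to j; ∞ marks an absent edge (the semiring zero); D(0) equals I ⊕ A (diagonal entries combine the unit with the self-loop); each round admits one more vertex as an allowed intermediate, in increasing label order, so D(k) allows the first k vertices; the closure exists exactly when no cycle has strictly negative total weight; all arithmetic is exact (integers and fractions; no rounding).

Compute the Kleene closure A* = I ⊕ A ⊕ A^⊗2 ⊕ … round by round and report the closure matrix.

D(0):
  [0, 1, ∞, ∞]
  [∞, 0, ∞, 15]
  [∞, 4, 0, -1]
  [-3, 20, ∞, 0]
D(1):
  [0, 1, ∞, ∞]
  [∞, 0, ∞, 15]
  [∞, 4, 0, -1]
  [-3, -2, ∞, 0]
D(2):
  [0, 1, ∞, 16]
  [∞, 0, ∞, 15]
  [∞, 4, 0, -1]
  [-3, -2, ∞, 0]
D(3):
  [0, 1, ∞, 16]
  [∞, 0, ∞, 15]
  [∞, 4, 0, -1]
  [-3, -2, ∞, 0]
D(4):
  [0, 1, ∞, 16]
  [12, 0, ∞, 15]
  [-4, -3, 0, -1]
  [-3, -2, ∞, 0]
Answer: A* = [[0, 1, ∞, 16], [12, 0, ∞, 15], [-4, -3, 0, -1], [-3, -2, ∞, 0]]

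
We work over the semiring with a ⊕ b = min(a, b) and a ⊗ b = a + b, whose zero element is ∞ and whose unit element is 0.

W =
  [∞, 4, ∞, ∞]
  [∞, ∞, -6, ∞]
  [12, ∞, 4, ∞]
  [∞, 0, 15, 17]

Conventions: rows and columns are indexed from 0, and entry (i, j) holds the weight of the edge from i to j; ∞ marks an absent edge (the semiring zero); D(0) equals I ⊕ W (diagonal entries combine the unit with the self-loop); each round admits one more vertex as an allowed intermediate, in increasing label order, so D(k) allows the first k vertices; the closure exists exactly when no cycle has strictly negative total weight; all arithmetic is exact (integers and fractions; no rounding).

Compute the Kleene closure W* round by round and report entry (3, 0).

D(0):
  [0, 4, ∞, ∞]
  [∞, 0, -6, ∞]
  [12, ∞, 0, ∞]
  [∞, 0, 15, 0]
D(1):
  [0, 4, ∞, ∞]
  [∞, 0, -6, ∞]
  [12, 16, 0, ∞]
  [∞, 0, 15, 0]
D(2):
  [0, 4, -2, ∞]
  [∞, 0, -6, ∞]
  [12, 16, 0, ∞]
  [∞, 0, -6, 0]
D(3):
  [0, 4, -2, ∞]
  [6, 0, -6, ∞]
  [12, 16, 0, ∞]
  [6, 0, -6, 0]
D(4):
  [0, 4, -2, ∞]
  [6, 0, -6, ∞]
  [12, 16, 0, ∞]
  [6, 0, -6, 0]
Answer: W*[3][0] = 6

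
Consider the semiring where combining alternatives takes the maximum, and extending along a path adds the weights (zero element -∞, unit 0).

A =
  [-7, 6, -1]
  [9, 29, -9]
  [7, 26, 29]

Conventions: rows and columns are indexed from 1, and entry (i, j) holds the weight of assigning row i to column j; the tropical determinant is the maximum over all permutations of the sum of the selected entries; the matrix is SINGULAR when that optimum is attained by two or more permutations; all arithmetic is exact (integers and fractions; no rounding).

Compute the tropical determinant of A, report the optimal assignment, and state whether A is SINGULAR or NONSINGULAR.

σ = (1, 2, 3): (-7) + 29 + 29 = 51
σ = (1, 3, 2): (-7) + (-9) + 26 = 10
σ = (2, 1, 3): 6 + 9 + 29 = 44
σ = (2, 3, 1): 6 + (-9) + 7 = 4
σ = (3, 1, 2): (-1) + 9 + 26 = 34
σ = (3, 2, 1): (-1) + 29 + 7 = 35
Optimal value attained by: σ = (1, 2, 3).
Answer: det⊕(A) = 51; verdict: NONSINGULAR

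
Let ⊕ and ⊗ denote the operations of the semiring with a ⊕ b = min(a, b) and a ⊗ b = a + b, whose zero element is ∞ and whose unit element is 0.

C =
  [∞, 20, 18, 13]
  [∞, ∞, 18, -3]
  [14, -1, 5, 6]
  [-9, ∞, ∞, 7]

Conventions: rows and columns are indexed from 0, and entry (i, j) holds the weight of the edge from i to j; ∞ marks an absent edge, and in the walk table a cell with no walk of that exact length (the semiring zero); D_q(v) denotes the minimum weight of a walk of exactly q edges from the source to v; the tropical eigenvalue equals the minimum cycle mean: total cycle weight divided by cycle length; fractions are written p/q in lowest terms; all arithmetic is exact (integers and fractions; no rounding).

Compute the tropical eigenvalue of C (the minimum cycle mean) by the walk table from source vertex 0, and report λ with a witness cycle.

q=0: [0, ∞, ∞, ∞]
q=1: [∞, 20, 18, 13]
q=2: [4, 17, 23, 17]
q=3: [8, 22, 22, 14]
q=4: [5, 21, 26, 19]
Optimal cycle mean attained by: cycle 0->2->1->3->0, total 18 + (-1) + (-3) + (-9), length 4.
Answer: λ = 5/4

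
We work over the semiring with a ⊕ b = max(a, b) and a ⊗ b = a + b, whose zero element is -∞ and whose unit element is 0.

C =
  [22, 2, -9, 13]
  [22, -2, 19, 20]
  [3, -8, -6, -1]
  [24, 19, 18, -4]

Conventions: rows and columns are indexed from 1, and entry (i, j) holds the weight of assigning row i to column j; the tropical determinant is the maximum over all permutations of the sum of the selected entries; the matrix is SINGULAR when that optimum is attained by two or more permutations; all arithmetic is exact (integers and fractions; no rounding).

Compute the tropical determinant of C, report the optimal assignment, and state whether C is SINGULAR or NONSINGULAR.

σ = (1, 2, 3, 4): 22 + (-2) + (-6) + (-4) = 10
σ = (1, 2, 4, 3): 22 + (-2) + (-1) + 18 = 37
σ = (1, 3, 2, 4): 22 + 19 + (-8) + (-4) = 29
σ = (1, 3, 4, 2): 22 + 19 + (-1) + 19 = 59
σ = (1, 4, 2, 3): 22 + 20 + (-8) + 18 = 52
σ = (1, 4, 3, 2): 22 + 20 + (-6) + 19 = 55
σ = (2, 1, 3, 4): 2 + 22 + (-6) + (-4) = 14
σ = (2, 1, 4, 3): 2 + 22 + (-1) + 18 = 41
σ = (2, 3, 1, 4): 2 + 19 + 3 + (-4) = 20
σ = (2, 3, 4, 1): 2 + 19 + (-1) + 24 = 44
σ = (2, 4, 1, 3): 2 + 20 + 3 + 18 = 43
σ = (2, 4, 3, 1): 2 + 20 + (-6) + 24 = 40
σ = (3, 1, 2, 4): (-9) + 22 + (-8) + (-4) = 1
σ = (3, 1, 4, 2): (-9) + 22 + (-1) + 19 = 31
σ = (3, 2, 1, 4): (-9) + (-2) + 3 + (-4) = -12
σ = (3, 2, 4, 1): (-9) + (-2) + (-1) + 24 = 12
σ = (3, 4, 1, 2): (-9) + 20 + 3 + 19 = 33
σ = (3, 4, 2, 1): (-9) + 20 + (-8) + 24 = 27
σ = (4, 1, 2, 3): 13 + 22 + (-8) + 18 = 45
σ = (4, 1, 3, 2): 13 + 22 + (-6) + 19 = 48
σ = (4, 2, 1, 3): 13 + (-2) + 3 + 18 = 32
σ = (4, 2, 3, 1): 13 + (-2) + (-6) + 24 = 29
σ = (4, 3, 1, 2): 13 + 19 + 3 + 19 = 54
σ = (4, 3, 2, 1): 13 + 19 + (-8) + 24 = 48
Optimal value attained by: σ = (1, 3, 4, 2).
Answer: det⊕(C) = 59; verdict: NONSINGULAR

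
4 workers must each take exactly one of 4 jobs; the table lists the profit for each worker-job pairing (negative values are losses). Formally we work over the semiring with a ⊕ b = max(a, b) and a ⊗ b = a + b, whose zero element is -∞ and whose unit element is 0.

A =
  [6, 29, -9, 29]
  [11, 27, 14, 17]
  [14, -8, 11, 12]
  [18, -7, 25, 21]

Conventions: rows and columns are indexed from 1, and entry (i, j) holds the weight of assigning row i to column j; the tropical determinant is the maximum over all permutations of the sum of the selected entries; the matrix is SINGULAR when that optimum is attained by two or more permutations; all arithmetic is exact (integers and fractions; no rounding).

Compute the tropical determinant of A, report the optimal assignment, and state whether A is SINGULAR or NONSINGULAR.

σ = (1, 2, 3, 4): 6 + 27 + 11 + 21 = 65
σ = (1, 2, 4, 3): 6 + 27 + 12 + 25 = 70
σ = (1, 3, 2, 4): 6 + 14 + (-8) + 21 = 33
σ = (1, 3, 4, 2): 6 + 14 + 12 + (-7) = 25
σ = (1, 4, 2, 3): 6 + 17 + (-8) + 25 = 40
σ = (1, 4, 3, 2): 6 + 17 + 11 + (-7) = 27
σ = (2, 1, 3, 4): 29 + 11 + 11 + 21 = 72
σ = (2, 1, 4, 3): 29 + 11 + 12 + 25 = 77
σ = (2, 3, 1, 4): 29 + 14 + 14 + 21 = 78
σ = (2, 3, 4, 1): 29 + 14 + 12 + 18 = 73
σ = (2, 4, 1, 3): 29 + 17 + 14 + 25 = 85
σ = (2, 4, 3, 1): 29 + 17 + 11 + 18 = 75
σ = (3, 1, 2, 4): (-9) + 11 + (-8) + 21 = 15
σ = (3, 1, 4, 2): (-9) + 11 + 12 + (-7) = 7
σ = (3, 2, 1, 4): (-9) + 27 + 14 + 21 = 53
σ = (3, 2, 4, 1): (-9) + 27 + 12 + 18 = 48
σ = (3, 4, 1, 2): (-9) + 17 + 14 + (-7) = 15
σ = (3, 4, 2, 1): (-9) + 17 + (-8) + 18 = 18
σ = (4, 1, 2, 3): 29 + 11 + (-8) + 25 = 57
σ = (4, 1, 3, 2): 29 + 11 + 11 + (-7) = 44
σ = (4, 2, 1, 3): 29 + 27 + 14 + 25 = 95
σ = (4, 2, 3, 1): 29 + 27 + 11 + 18 = 85
σ = (4, 3, 1, 2): 29 + 14 + 14 + (-7) = 50
σ = (4, 3, 2, 1): 29 + 14 + (-8) + 18 = 53
Optimal value attained by: σ = (4, 2, 1, 3).
Answer: det⊕(A) = 95; verdict: NONSINGULAR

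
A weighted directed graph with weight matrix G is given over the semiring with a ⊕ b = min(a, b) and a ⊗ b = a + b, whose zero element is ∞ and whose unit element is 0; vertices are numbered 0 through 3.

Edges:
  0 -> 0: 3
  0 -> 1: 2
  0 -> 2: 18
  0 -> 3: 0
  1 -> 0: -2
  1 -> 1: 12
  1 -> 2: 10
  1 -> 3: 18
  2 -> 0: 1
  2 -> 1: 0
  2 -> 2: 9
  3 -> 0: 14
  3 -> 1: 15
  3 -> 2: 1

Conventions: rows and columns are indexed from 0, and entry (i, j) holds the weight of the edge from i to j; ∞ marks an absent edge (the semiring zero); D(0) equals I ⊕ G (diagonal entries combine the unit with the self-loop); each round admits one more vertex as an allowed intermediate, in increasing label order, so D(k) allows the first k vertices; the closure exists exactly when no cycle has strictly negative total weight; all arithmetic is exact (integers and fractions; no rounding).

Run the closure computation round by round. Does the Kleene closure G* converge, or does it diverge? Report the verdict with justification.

D(0):
  [0, 2, 18, 0]
  [-2, 0, 10, 18]
  [1, 0, 0, ∞]
  [14, 15, 1, 0]
D(1):
  [0, 2, 18, 0]
  [-2, 0, 10, -2]
  [1, 0, 0, 1]
  [14, 15, 1, 0]
D(2):
  [0, 2, 12, 0]
  [-2, 0, 10, -2]
  [-2, 0, 0, -2]
  [13, 15, 1, 0]
Detection: at round 3, diagonal entry (3, 3) turns strictly negative.
Key observation: the cycle 3->2->1->0->3 has total weight 1 + 0 + (-2) + 0, which is strictly negative.
Answer: DIVERGES — negative cycle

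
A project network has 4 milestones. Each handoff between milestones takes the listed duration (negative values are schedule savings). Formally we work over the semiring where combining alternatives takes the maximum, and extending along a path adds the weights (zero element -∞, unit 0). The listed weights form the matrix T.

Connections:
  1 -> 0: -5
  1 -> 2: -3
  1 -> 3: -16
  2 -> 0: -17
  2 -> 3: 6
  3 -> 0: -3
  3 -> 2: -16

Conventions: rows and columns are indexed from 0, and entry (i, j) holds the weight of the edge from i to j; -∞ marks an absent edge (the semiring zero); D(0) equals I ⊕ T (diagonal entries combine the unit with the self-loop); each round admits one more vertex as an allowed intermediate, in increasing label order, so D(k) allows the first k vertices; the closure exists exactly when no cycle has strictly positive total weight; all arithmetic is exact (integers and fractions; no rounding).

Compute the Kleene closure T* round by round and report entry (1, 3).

D(0):
  [0, -∞, -∞, -∞]
  [-5, 0, -3, -16]
  [-17, -∞, 0, 6]
  [-3, -∞, -16, 0]
D(1):
  [0, -∞, -∞, -∞]
  [-5, 0, -3, -16]
  [-17, -∞, 0, 6]
  [-3, -∞, -16, 0]
D(2):
  [0, -∞, -∞, -∞]
  [-5, 0, -3, -16]
  [-17, -∞, 0, 6]
  [-3, -∞, -16, 0]
D(3):
  [0, -∞, -∞, -∞]
  [-5, 0, -3, 3]
  [-17, -∞, 0, 6]
  [-3, -∞, -16, 0]
D(4):
  [0, -∞, -∞, -∞]
  [0, 0, -3, 3]
  [3, -∞, 0, 6]
  [-3, -∞, -16, 0]
Answer: T*[1][3] = 3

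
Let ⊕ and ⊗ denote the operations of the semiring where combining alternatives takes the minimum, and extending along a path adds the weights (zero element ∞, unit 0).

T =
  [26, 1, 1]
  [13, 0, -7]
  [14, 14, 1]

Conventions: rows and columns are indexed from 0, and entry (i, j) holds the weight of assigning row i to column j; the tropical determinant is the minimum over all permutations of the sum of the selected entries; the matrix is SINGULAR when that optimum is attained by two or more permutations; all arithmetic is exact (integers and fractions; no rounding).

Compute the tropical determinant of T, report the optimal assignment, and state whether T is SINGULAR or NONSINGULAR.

σ = (0, 1, 2): 26 + 0 + 1 = 27
σ = (0, 2, 1): 26 + (-7) + 14 = 33
σ = (1, 0, 2): 1 + 13 + 1 = 15
σ = (1, 2, 0): 1 + (-7) + 14 = 8
σ = (2, 0, 1): 1 + 13 + 14 = 28
σ = (2, 1, 0): 1 + 0 + 14 = 15
Optimal value attained by: σ = (1, 2, 0).
Answer: det⊕(T) = 8; verdict: NONSINGULAR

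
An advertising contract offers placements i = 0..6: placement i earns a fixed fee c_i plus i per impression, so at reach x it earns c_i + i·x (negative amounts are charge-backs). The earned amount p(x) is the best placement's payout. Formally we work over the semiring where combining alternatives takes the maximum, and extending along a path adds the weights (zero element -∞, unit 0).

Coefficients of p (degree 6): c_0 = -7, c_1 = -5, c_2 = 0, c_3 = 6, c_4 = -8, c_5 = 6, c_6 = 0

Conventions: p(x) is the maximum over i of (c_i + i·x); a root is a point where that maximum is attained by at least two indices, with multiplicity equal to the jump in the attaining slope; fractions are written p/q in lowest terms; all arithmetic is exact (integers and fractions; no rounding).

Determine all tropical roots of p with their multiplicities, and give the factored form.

hull edge (i=0, c=-7) to (i=3, c=6): slope 13/3, span 3
hull edge (i=3, c=6) to (i=5, c=6): slope 0, span 2
hull edge (i=5, c=6) to (i=6, c=0): slope -6, span 1
Factored form: p(x) = 0 ⊗ (x ⊕ (-13/3)) ⊗ (x ⊕ (-13/3)) ⊗ (x ⊕ (-13/3)) ⊗ (x ⊕ 0) ⊗ (x ⊕ 0) ⊗ (x ⊕ 6)
Answer: roots = -13/3 (mult 3), 0 (mult 2), 6 (mult 1)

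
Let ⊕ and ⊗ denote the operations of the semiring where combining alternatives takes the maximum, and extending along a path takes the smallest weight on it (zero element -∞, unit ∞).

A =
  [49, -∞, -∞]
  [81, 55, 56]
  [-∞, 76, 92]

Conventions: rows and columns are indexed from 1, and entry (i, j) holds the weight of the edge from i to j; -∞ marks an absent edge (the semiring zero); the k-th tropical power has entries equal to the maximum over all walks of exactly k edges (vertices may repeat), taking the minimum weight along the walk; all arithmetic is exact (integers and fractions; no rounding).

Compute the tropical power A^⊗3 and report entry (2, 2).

A^⊗2:
  [49, -∞, -∞]
  [55, 56, 56]
  [76, 76, 92]
A^⊗3:
  [49, -∞, -∞]
  [56, 56, 56]
  [76, 76, 92]
Key observation: the optimum is the walk 2->3->3->2, with weight 56 min 92 min 76 = 56.
Optimal value attained by: walk 2->3->3->2.
Answer: (A^⊗3)[2][2] = 56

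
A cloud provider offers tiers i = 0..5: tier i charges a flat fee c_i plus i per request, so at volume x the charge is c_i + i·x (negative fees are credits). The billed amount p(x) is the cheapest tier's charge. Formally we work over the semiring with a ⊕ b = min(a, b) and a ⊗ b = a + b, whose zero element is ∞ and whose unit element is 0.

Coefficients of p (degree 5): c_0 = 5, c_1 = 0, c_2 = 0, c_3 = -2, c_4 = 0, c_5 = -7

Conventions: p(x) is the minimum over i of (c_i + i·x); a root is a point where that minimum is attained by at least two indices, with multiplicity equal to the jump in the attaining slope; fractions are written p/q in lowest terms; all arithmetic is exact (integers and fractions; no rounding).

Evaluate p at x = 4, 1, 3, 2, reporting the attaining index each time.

p(4) = min(5+0·4=5, 0+1·4=4, 0+2·4=8, -2+3·4=10, 0+4·4=16, -7+5·4=13) = 4 (attained by i=1)
p(1) = min(5+0·1=5, 0+1·1=1, 0+2·1=2, -2+3·1=1, 0+4·1=4, -7+5·1=-2) = -2 (attained by i=5)
p(3) = min(5+0·3=5, 0+1·3=3, 0+2·3=6, -2+3·3=7, 0+4·3=12, -7+5·3=8) = 3 (attained by i=1)
p(2) = min(5+0·2=5, 0+1·2=2, 0+2·2=4, -2+3·2=4, 0+4·2=8, -7+5·2=3) = 2 (attained by i=1)
Answer: p(4) = 4; p(1) = -2; p(3) = 3; p(2) = 2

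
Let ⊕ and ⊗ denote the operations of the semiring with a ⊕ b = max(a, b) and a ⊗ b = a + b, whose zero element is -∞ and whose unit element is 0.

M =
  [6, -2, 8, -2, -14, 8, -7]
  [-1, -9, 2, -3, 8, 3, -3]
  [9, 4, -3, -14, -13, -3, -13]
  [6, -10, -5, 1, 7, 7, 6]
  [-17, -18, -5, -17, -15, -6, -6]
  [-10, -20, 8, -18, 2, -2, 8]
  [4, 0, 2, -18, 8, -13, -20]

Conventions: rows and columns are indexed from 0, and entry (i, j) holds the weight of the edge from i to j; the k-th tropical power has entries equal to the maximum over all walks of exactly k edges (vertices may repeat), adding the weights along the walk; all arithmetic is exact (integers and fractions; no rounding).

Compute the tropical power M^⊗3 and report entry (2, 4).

M^⊗2:
  [17, 12, 16, 4, 10, 14, 16]
  [11, 6, 11, -2, 5, 7, 11]
  [15, 7, 17, 7, 12, 17, 5]
  [12, 6, 15, 4, 14, 14, 15]
  [4, -1, 2, -16, 2, -8, 2]
  [17, 12, 10, -6, 16, 5, 6]
  [11, 6, 12, 2, 8, 12, 2]
M^⊗3:
  [25, 20, 25, 15, 24, 25, 22]
  [20, 15, 19, 9, 19, 19, 15]
  [26, 21, 25, 13, 19, 23, 25]
  [24, 19, 22, 10, 23, 20, 22]
  [11, 6, 12, 2, 10, 12, 0]
  [23, 15, 25, 15, 20, 25, 13]
  [21, 16, 20, 9, 14, 19, 20]
Key observation: the optimum is the walk 2->0->5->4, with weight 9 + 8 + 2 = 19.
Optimal value attained by: walk 2->0->5->4.
Answer: (M^⊗3)[2][4] = 19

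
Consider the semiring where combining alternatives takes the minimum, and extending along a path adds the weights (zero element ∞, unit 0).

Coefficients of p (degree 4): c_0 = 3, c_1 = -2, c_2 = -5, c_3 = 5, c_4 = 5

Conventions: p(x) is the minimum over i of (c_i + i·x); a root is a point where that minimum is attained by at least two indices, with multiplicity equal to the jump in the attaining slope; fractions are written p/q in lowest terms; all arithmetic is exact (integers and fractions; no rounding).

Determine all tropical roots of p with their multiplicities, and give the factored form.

hull edge (i=0, c=3) to (i=1, c=-2): slope -5, span 1
hull edge (i=1, c=-2) to (i=2, c=-5): slope -3, span 1
hull edge (i=2, c=-5) to (i=4, c=5): slope 5, span 2
Factored form: p(x) = 5 ⊗ (x ⊕ (-5)) ⊗ (x ⊕ (-5)) ⊗ (x ⊕ 3) ⊗ (x ⊕ 5)
Answer: roots = -5 (mult 2), 3 (mult 1), 5 (mult 1)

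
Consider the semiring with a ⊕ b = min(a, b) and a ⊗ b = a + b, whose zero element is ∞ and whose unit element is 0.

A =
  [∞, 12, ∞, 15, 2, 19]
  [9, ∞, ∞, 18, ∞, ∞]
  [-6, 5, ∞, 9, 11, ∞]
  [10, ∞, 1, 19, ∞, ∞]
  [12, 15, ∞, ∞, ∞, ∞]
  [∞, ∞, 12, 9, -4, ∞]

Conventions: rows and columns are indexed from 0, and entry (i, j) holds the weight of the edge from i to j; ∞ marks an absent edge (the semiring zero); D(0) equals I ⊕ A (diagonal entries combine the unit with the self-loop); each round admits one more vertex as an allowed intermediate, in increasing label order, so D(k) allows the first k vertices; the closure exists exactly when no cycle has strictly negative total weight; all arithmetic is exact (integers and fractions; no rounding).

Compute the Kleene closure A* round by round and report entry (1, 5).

D(0):
  [0, 12, ∞, 15, 2, 19]
  [9, 0, ∞, 18, ∞, ∞]
  [-6, 5, 0, 9, 11, ∞]
  [10, ∞, 1, 0, ∞, ∞]
  [12, 15, ∞, ∞, 0, ∞]
  [∞, ∞, 12, 9, -4, 0]
D(1):
  [0, 12, ∞, 15, 2, 19]
  [9, 0, ∞, 18, 11, 28]
  [-6, 5, 0, 9, -4, 13]
  [10, 22, 1, 0, 12, 29]
  [12, 15, ∞, 27, 0, 31]
  [∞, ∞, 12, 9, -4, 0]
D(2):
  [0, 12, ∞, 15, 2, 19]
  [9, 0, ∞, 18, 11, 28]
  [-6, 5, 0, 9, -4, 13]
  [10, 22, 1, 0, 12, 29]
  [12, 15, ∞, 27, 0, 31]
  [∞, ∞, 12, 9, -4, 0]
D(3):
  [0, 12, ∞, 15, 2, 19]
  [9, 0, ∞, 18, 11, 28]
  [-6, 5, 0, 9, -4, 13]
  [-5, 6, 1, 0, -3, 14]
  [12, 15, ∞, 27, 0, 31]
  [6, 17, 12, 9, -4, 0]
D(4):
  [0, 12, 16, 15, 2, 19]
  [9, 0, 19, 18, 11, 28]
  [-6, 5, 0, 9, -4, 13]
  [-5, 6, 1, 0, -3, 14]
  [12, 15, 28, 27, 0, 31]
  [4, 15, 10, 9, -4, 0]
D(5):
  [0, 12, 16, 15, 2, 19]
  [9, 0, 19, 18, 11, 28]
  [-6, 5, 0, 9, -4, 13]
  [-5, 6, 1, 0, -3, 14]
  [12, 15, 28, 27, 0, 31]
  [4, 11, 10, 9, -4, 0]
D(6):
  [0, 12, 16, 15, 2, 19]
  [9, 0, 19, 18, 11, 28]
  [-6, 5, 0, 9, -4, 13]
  [-5, 6, 1, 0, -3, 14]
  [12, 15, 28, 27, 0, 31]
  [4, 11, 10, 9, -4, 0]
Answer: A*[1][5] = 28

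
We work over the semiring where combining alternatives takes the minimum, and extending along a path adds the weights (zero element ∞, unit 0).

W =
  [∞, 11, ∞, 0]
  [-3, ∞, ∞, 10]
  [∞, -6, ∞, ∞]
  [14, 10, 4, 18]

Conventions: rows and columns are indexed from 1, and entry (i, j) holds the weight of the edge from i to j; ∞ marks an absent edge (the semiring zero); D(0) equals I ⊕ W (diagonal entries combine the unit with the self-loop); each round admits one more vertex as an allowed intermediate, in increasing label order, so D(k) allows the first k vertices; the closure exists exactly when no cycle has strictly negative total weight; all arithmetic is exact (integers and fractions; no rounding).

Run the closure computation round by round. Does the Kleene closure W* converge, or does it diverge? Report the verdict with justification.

D(0):
  [0, 11, ∞, 0]
  [-3, 0, ∞, 10]
  [∞, -6, 0, ∞]
  [14, 10, 4, 0]
D(1):
  [0, 11, ∞, 0]
  [-3, 0, ∞, -3]
  [∞, -6, 0, ∞]
  [14, 10, 4, 0]
D(2):
  [0, 11, ∞, 0]
  [-3, 0, ∞, -3]
  [-9, -6, 0, -9]
  [7, 10, 4, 0]
Detection: at round 3, diagonal entry (4, 4) turns strictly negative.
Key observation: the cycle 4->3->2->1->4 has total weight 4 + (-6) + (-3) + 0, which is strictly negative.
Answer: DIVERGES — negative cycle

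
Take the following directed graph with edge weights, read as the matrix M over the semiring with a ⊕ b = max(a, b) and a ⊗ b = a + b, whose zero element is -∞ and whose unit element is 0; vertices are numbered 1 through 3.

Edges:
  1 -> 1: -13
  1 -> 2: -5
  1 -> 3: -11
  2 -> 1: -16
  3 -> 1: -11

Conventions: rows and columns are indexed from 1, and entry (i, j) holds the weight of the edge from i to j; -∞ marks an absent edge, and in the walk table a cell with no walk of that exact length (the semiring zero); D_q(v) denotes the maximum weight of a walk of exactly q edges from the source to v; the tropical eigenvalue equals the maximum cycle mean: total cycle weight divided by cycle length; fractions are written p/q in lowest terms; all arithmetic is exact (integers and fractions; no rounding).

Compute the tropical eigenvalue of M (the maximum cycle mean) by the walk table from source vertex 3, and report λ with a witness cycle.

q=0: [-∞, -∞, 0]
q=1: [-11, -∞, -∞]
q=2: [-24, -16, -22]
q=3: [-32, -29, -35]
Optimal cycle mean attained by: cycle 1->2->1, total (-5) + (-16), length 2.
Answer: λ = -21/2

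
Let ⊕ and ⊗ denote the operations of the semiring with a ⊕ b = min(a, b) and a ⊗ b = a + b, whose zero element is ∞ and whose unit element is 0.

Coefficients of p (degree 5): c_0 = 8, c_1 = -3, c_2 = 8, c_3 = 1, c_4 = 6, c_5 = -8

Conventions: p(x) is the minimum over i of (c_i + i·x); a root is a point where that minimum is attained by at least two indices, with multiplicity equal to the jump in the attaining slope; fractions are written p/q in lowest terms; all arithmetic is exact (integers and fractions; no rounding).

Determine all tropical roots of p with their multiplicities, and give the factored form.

hull edge (i=0, c=8) to (i=1, c=-3): slope -11, span 1
hull edge (i=1, c=-3) to (i=5, c=-8): slope -5/4, span 4
Factored form: p(x) = -8 ⊗ (x ⊕ 5/4) ⊗ (x ⊕ 5/4) ⊗ (x ⊕ 5/4) ⊗ (x ⊕ 5/4) ⊗ (x ⊕ 11)
Answer: roots = 5/4 (mult 4), 11 (mult 1)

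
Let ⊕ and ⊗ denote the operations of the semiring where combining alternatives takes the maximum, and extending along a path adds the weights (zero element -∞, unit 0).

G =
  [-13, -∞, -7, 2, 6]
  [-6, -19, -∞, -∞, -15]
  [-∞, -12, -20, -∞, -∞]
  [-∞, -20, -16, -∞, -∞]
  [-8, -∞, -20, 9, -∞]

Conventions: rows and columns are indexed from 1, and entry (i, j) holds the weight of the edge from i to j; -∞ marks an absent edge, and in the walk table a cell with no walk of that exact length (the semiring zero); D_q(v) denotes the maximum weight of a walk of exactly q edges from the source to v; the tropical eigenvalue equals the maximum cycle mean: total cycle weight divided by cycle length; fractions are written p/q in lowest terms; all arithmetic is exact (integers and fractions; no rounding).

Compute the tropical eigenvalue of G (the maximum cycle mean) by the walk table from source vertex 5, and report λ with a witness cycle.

q=0: [-∞, -∞, -∞, -∞, 0]
q=1: [-8, -∞, -20, 9, -∞]
q=2: [-21, -11, -7, -6, -2]
q=3: [-10, -19, -22, 7, -15]
q=4: [-23, -13, -9, -6, -4]
q=5: [-12, -21, -22, 5, -17]
Optimal cycle mean attained by: cycle 1->5->1, total 6 + (-8), length 2.
Answer: λ = -1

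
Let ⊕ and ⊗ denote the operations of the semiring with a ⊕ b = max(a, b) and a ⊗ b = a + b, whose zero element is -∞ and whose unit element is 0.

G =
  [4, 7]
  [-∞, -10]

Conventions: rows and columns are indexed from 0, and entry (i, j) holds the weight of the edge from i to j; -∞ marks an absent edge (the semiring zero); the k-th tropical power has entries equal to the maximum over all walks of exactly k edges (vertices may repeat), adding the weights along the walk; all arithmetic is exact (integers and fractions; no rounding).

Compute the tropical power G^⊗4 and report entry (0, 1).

G^⊗2:
  [8, 11]
  [-∞, -20]
G^⊗3:
  [12, 15]
  [-∞, -30]
G^⊗4:
  [16, 19]
  [-∞, -40]
Key observation: the optimum is the walk 0->0->0->0->1, with weight 4 + 4 + 4 + 7 = 19.
Optimal value attained by: walk 0->0->0->0->1.
Answer: (G^⊗4)[0][1] = 19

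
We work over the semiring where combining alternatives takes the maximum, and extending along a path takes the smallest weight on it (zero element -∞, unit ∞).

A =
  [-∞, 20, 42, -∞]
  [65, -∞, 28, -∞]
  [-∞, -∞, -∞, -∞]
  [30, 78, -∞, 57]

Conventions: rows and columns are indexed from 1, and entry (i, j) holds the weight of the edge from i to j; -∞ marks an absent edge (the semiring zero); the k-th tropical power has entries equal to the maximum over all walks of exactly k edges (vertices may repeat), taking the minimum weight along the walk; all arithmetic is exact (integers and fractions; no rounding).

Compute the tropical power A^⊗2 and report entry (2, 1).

A^⊗2:
  [20, -∞, 20, -∞]
  [-∞, 20, 42, -∞]
  [-∞, -∞, -∞, -∞]
  [65, 57, 30, 57]
Key observation: no walk of exactly 2 edges connects these vertices, so the entry is the semiring zero.
Answer: (A^⊗2)[2][1] = -∞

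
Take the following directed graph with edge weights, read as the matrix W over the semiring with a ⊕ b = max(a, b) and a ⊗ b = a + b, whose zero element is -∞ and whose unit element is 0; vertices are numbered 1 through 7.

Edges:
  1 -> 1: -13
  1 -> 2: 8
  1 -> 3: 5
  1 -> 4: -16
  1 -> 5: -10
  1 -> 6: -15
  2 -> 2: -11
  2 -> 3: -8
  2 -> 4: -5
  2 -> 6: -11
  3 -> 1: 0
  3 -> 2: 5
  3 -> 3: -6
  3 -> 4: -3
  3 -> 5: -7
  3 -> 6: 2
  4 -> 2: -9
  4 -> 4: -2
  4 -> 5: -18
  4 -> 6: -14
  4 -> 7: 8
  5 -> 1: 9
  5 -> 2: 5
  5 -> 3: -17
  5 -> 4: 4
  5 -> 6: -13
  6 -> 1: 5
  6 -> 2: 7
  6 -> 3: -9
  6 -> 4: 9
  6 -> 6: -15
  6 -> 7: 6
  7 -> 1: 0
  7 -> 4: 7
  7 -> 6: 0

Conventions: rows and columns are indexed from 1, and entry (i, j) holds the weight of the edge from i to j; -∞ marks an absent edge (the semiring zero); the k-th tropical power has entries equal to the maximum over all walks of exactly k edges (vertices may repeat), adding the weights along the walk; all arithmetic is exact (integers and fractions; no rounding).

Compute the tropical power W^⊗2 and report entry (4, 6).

W^⊗2:
  [5, 10, 0, 3, -2, 7, -8]
  [-6, -3, -14, -2, -15, -6, 3]
  [7, 9, 5, 11, -10, -4, 8]
  [8, -7, -17, 15, -20, 8, 6]
  [-4, 17, 14, 2, -1, -6, 12]
  [6, 13, 10, 13, -5, 6, 17]
  [5, 8, 5, 9, -10, -7, 15]
Key observation: the optimum is the walk 4->7->6, with weight 8 + 0 = 8.
Optimal value attained by: walk 4->7->6.
Answer: (W^⊗2)[4][6] = 8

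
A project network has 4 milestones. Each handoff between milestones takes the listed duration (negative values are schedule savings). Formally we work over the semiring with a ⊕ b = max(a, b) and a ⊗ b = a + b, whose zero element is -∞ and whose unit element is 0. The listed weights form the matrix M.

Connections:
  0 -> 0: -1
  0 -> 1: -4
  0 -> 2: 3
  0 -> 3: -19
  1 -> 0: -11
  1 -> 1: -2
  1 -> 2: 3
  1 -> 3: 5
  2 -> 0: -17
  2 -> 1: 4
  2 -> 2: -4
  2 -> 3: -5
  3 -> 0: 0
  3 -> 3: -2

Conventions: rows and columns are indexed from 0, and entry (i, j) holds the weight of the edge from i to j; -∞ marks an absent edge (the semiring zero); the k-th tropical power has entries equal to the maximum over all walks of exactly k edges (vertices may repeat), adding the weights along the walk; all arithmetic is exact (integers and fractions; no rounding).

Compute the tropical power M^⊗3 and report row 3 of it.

M^⊗2:
  [-2, 7, 2, 1]
  [5, 7, 1, 3]
  [-5, 2, 7, 9]
  [-1, -4, 3, -4]
M^⊗3:
  [1, 6, 10, 12]
  [4, 5, 10, 12]
  [9, 11, 5, 7]
  [-2, 7, 2, 1]
Answer: row 3 of M^⊗3 = [-2, 7, 2, 1]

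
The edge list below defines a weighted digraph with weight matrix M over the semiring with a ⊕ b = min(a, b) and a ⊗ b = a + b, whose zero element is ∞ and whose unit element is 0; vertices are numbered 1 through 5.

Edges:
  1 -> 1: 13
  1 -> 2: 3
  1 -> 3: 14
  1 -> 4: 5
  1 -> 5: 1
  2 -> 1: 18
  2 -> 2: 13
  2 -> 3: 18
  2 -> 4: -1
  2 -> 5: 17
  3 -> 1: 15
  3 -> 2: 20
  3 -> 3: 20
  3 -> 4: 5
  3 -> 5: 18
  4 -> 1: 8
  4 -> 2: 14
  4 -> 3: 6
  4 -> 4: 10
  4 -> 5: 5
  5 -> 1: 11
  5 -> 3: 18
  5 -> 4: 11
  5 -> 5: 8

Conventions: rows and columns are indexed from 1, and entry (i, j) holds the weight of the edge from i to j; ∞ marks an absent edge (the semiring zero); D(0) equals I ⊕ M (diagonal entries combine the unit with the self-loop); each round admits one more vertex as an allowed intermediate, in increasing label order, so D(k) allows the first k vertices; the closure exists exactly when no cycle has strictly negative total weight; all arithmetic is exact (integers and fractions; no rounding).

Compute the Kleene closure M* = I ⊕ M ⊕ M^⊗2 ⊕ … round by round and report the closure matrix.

D(0):
  [0, 3, 14, 5, 1]
  [18, 0, 18, -1, 17]
  [15, 20, 0, 5, 18]
  [8, 14, 6, 0, 5]
  [11, ∞, 18, 11, 0]
D(1):
  [0, 3, 14, 5, 1]
  [18, 0, 18, -1, 17]
  [15, 18, 0, 5, 16]
  [8, 11, 6, 0, 5]
  [11, 14, 18, 11, 0]
D(2):
  [0, 3, 14, 2, 1]
  [18, 0, 18, -1, 17]
  [15, 18, 0, 5, 16]
  [8, 11, 6, 0, 5]
  [11, 14, 18, 11, 0]
D(3):
  [0, 3, 14, 2, 1]
  [18, 0, 18, -1, 17]
  [15, 18, 0, 5, 16]
  [8, 11, 6, 0, 5]
  [11, 14, 18, 11, 0]
D(4):
  [0, 3, 8, 2, 1]
  [7, 0, 5, -1, 4]
  [13, 16, 0, 5, 10]
  [8, 11, 6, 0, 5]
  [11, 14, 17, 11, 0]
D(5):
  [0, 3, 8, 2, 1]
  [7, 0, 5, -1, 4]
  [13, 16, 0, 5, 10]
  [8, 11, 6, 0, 5]
  [11, 14, 17, 11, 0]
Answer: M* = [[0, 3, 8, 2, 1], [7, 0, 5, -1, 4], [13, 16, 0, 5, 10], [8, 11, 6, 0, 5], [11, 14, 17, 11, 0]]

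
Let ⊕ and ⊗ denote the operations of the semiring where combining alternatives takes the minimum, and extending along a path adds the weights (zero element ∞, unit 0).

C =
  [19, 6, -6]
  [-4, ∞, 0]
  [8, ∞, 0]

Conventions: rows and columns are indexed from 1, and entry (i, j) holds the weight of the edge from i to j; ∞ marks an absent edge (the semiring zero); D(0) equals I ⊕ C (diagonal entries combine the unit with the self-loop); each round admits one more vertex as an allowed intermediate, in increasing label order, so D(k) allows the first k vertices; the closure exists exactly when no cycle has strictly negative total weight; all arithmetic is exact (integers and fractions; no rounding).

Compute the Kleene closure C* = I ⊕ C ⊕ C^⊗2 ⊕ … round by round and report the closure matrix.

D(0):
  [0, 6, -6]
  [-4, 0, 0]
  [8, ∞, 0]
D(1):
  [0, 6, -6]
  [-4, 0, -10]
  [8, 14, 0]
D(2):
  [0, 6, -6]
  [-4, 0, -10]
  [8, 14, 0]
D(3):
  [0, 6, -6]
  [-4, 0, -10]
  [8, 14, 0]
Answer: C* = [[0, 6, -6], [-4, 0, -10], [8, 14, 0]]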